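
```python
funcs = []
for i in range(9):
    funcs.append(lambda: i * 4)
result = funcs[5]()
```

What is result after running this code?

Step 1: All lambdas reference the same variable i (late binding).
Step 2: After the loop, i = 8. Every lambda returns i * 4.
Step 3: funcs[5]() = 8 * 4 = 32

The answer is 32.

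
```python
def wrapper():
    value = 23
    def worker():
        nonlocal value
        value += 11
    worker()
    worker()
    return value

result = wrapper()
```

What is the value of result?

Step 1: value starts at 23.
Step 2: worker() is called 2 times, each adding 11.
Step 3: value = 23 + 11 * 2 = 45

The answer is 45.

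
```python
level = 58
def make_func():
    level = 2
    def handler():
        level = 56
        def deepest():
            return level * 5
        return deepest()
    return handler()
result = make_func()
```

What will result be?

Step 1: deepest() looks up level through LEGB: not local, finds level = 56 in enclosing handler().
Step 2: Returns 56 * 5 = 280.
Step 3: result = 280

The answer is 280.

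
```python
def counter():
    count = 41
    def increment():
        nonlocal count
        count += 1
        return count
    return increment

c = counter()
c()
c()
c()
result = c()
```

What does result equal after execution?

Step 1: counter() creates closure with count = 41.
Step 2: Each c() call increments count via nonlocal. After 4 calls: 41 + 4 = 45.
Step 3: result = 45

The answer is 45.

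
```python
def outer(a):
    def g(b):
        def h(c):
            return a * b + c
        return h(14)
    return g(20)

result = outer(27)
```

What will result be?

Step 1: a = 27, b = 20, c = 14.
Step 2: h() computes a * b + c = 27 * 20 + 14 = 554.
Step 3: result = 554

The answer is 554.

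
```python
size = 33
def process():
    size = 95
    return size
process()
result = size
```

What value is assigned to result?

Step 1: Global size = 33.
Step 2: process() creates local size = 95 (shadow, not modification).
Step 3: After process() returns, global size is unchanged. result = 33

The answer is 33.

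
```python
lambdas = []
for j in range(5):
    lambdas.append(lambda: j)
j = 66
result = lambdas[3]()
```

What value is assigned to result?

Step 1: Lambdas capture the variable j by reference, not by value.
Step 2: After the loop, j is reassigned to 66.
Step 3: lambdas[3]() looks up the current j = 66. result = 66

The answer is 66.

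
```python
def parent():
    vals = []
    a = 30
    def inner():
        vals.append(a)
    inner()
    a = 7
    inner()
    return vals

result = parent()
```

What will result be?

Step 1: a = 30. inner() appends current a to vals.
Step 2: First inner(): appends 30. Then a = 7.
Step 3: Second inner(): appends 7 (closure sees updated a). result = [30, 7]

The answer is [30, 7].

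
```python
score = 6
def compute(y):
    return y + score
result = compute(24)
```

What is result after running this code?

Step 1: score = 6 is defined globally.
Step 2: compute(24) uses parameter y = 24 and looks up score from global scope = 6.
Step 3: result = 24 + 6 = 30

The answer is 30.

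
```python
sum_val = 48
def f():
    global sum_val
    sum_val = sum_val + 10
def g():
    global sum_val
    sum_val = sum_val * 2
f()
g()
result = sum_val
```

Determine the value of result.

Step 1: sum_val = 48.
Step 2: f() adds 10: sum_val = 48 + 10 = 58.
Step 3: g() doubles: sum_val = 58 * 2 = 116.
Step 4: result = 116

The answer is 116.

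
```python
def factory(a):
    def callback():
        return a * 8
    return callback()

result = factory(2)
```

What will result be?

Step 1: factory(2) binds parameter a = 2.
Step 2: callback() accesses a = 2 from enclosing scope.
Step 3: result = 2 * 8 = 16

The answer is 16.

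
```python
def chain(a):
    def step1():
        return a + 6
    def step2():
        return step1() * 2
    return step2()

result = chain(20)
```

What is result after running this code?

Step 1: chain(20) captures a = 20.
Step 2: step2() calls step1() which returns 20 + 6 = 26.
Step 3: step2() returns 26 * 2 = 52

The answer is 52.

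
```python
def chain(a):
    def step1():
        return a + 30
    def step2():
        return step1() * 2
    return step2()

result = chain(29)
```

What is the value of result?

Step 1: chain(29) captures a = 29.
Step 2: step2() calls step1() which returns 29 + 30 = 59.
Step 3: step2() returns 59 * 2 = 118

The answer is 118.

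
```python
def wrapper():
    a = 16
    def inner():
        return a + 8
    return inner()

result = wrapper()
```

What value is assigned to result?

Step 1: wrapper() defines a = 16.
Step 2: inner() reads a = 16 from enclosing scope, returns 16 + 8 = 24.
Step 3: result = 24

The answer is 24.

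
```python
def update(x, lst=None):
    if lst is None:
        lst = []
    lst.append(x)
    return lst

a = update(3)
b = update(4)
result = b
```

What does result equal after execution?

Step 1: None default with guard creates a NEW list each call.
Step 2: a = [3] (fresh list). b = [4] (another fresh list).
Step 3: result = [4] (this is the fix for mutable default)

The answer is [4].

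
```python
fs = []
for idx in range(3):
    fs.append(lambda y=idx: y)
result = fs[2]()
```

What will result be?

Step 1: Default argument y=idx captures idx's value at each iteration.
Step 2: fs[2] captured y = 2 when idx was 2.
Step 3: result = 2

The answer is 2.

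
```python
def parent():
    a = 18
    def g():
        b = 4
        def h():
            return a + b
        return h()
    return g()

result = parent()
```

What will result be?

Step 1: parent() defines a = 18. g() defines b = 4.
Step 2: h() accesses both from enclosing scopes: a = 18, b = 4.
Step 3: result = 18 + 4 = 22

The answer is 22.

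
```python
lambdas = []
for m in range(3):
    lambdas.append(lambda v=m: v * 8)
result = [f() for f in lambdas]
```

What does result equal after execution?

Step 1: Default arg v=m captures m at each iteration.
Step 2: lambdas[k] has v defaulting to k, returns k * 8.
Step 3: result = [0, 8, 16]

The answer is [0, 8, 16].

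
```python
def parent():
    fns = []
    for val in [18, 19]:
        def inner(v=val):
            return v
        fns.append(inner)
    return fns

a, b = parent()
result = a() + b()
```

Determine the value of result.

Step 1: Default argument v=val captures val at each iteration.
Step 2: a() returns 18 (captured at first iteration), b() returns 19 (captured at second).
Step 3: result = 18 + 19 = 37

The answer is 37.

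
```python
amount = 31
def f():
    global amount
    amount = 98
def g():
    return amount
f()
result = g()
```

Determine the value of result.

Step 1: amount = 31.
Step 2: f() sets global amount = 98.
Step 3: g() reads global amount = 98. result = 98

The answer is 98.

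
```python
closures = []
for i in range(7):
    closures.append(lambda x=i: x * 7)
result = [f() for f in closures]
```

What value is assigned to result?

Step 1: Default arg x=i captures i at each iteration.
Step 2: closures[k] has x defaulting to k, returns k * 7.
Step 3: result = [0, 7, 14, 21, 28, 35, 42]

The answer is [0, 7, 14, 21, 28, 35, 42].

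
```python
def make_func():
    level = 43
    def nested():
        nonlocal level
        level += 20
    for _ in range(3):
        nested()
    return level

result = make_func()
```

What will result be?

Step 1: level = 43.
Step 2: nested() is called 3 times in a loop, each adding 20 via nonlocal.
Step 3: level = 43 + 20 * 3 = 103

The answer is 103.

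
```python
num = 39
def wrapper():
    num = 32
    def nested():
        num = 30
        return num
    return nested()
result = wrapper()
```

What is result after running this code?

Step 1: Three scopes define num: global (39), wrapper (32), nested (30).
Step 2: nested() has its own local num = 30, which shadows both enclosing and global.
Step 3: result = 30 (local wins in LEGB)

The answer is 30.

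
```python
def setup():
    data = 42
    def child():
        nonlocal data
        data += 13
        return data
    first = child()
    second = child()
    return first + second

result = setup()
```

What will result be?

Step 1: data starts at 42.
Step 2: First call: data = 42 + 13 = 55, returns 55.
Step 3: Second call: data = 55 + 13 = 68, returns 68.
Step 4: result = 55 + 68 = 123

The answer is 123.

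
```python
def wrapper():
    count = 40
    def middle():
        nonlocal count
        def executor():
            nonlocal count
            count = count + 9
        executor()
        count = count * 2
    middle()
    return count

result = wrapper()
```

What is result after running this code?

Step 1: count = 40.
Step 2: executor() adds 9: count = 40 + 9 = 49.
Step 3: middle() doubles: count = 49 * 2 = 98.
Step 4: result = 98

The answer is 98.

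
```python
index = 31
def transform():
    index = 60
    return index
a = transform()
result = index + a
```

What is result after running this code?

Step 1: Global index = 31. transform() returns local index = 60.
Step 2: a = 60. Global index still = 31.
Step 3: result = 31 + 60 = 91

The answer is 91.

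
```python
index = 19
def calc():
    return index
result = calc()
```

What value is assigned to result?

Step 1: index = 19 is defined in the global scope.
Step 2: calc() looks up index. No local index exists, so Python checks the global scope via LEGB rule and finds index = 19.
Step 3: result = 19

The answer is 19.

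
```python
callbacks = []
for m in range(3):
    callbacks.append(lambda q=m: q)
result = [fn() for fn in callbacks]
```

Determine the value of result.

Step 1: Default arg q=m captures m at each iteration.
Step 2: Each lambda has its own default: 0, 1, ..., 2.
Step 3: result = [0, 1, 2]

The answer is [0, 1, 2].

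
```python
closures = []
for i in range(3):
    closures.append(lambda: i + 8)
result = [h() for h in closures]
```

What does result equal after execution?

Step 1: All lambdas capture i by reference. After the loop, i = 2.
Step 2: Each call returns 2 + 8 = 10.
Step 3: result = [10, 10, 10]

The answer is [10, 10, 10].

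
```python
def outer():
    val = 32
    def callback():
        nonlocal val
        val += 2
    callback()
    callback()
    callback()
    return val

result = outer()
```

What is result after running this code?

Step 1: val starts at 32.
Step 2: callback() is called 3 times, each adding 2.
Step 3: val = 32 + 2 * 3 = 38

The answer is 38.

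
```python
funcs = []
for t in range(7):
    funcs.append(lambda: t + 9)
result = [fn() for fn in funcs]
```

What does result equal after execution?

Step 1: All lambdas capture t by reference. After the loop, t = 6.
Step 2: Each call returns 6 + 9 = 15.
Step 3: result = [15, 15, 15, 15, 15, 15, 15]

The answer is [15, 15, 15, 15, 15, 15, 15].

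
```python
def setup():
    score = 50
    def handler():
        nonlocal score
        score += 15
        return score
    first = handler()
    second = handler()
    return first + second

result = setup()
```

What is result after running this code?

Step 1: score starts at 50.
Step 2: First call: score = 50 + 15 = 65, returns 65.
Step 3: Second call: score = 65 + 15 = 80, returns 80.
Step 4: result = 65 + 80 = 145

The answer is 145.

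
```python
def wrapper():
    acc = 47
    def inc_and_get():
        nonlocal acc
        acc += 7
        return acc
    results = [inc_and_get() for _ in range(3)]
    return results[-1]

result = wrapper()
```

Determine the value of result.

Step 1: acc = 47.
Step 2: Three calls to inc_and_get(), each adding 7.
Step 3: Last value = 47 + 7 * 3 = 68

The answer is 68.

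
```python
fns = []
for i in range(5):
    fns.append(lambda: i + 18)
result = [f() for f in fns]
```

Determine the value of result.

Step 1: All lambdas capture i by reference. After the loop, i = 4.
Step 2: Each call returns 4 + 18 = 22.
Step 3: result = [22, 22, 22, 22, 22]

The answer is [22, 22, 22, 22, 22].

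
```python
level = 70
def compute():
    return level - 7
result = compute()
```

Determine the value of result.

Step 1: level = 70 is defined globally.
Step 2: compute() looks up level from global scope = 70, then computes 70 - 7 = 63.
Step 3: result = 63

The answer is 63.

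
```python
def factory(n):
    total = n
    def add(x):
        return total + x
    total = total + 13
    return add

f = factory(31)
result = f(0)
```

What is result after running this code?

Step 1: factory(31) sets total = 31, then total = 31 + 13 = 44.
Step 2: Closures capture by reference, so add sees total = 44.
Step 3: f(0) returns 44 + 0 = 44

The answer is 44.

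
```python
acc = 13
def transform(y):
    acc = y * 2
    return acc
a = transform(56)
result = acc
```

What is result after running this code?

Step 1: Global acc = 13.
Step 2: transform(56) creates local acc = 56 * 2 = 112.
Step 3: Global acc unchanged because no global keyword. result = 13

The answer is 13.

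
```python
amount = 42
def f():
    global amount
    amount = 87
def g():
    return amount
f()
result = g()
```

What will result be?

Step 1: amount = 42.
Step 2: f() sets global amount = 87.
Step 3: g() reads global amount = 87. result = 87

The answer is 87.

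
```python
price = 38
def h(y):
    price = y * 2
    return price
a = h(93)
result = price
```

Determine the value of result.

Step 1: Global price = 38.
Step 2: h(93) creates local price = 93 * 2 = 186.
Step 3: Global price unchanged because no global keyword. result = 38

The answer is 38.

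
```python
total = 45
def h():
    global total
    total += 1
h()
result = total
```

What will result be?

Step 1: total = 45 globally.
Step 2: h() modifies global total: total += 1 = 46.
Step 3: result = 46

The answer is 46.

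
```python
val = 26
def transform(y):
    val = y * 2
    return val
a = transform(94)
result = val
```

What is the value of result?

Step 1: Global val = 26.
Step 2: transform(94) creates local val = 94 * 2 = 188.
Step 3: Global val unchanged because no global keyword. result = 26

The answer is 26.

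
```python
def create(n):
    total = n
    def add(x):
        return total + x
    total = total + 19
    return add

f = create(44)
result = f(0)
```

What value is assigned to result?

Step 1: create(44) sets total = 44, then total = 44 + 19 = 63.
Step 2: Closures capture by reference, so add sees total = 63.
Step 3: f(0) returns 63 + 0 = 63

The answer is 63.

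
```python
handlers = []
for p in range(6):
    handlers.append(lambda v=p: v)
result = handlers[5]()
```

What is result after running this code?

Step 1: Default argument v=p captures p's value at each iteration.
Step 2: handlers[5] captured v = 5 when p was 5.
Step 3: result = 5

The answer is 5.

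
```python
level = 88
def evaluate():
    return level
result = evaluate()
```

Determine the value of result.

Step 1: level = 88 is defined in the global scope.
Step 2: evaluate() looks up level. No local level exists, so Python checks the global scope via LEGB rule and finds level = 88.
Step 3: result = 88

The answer is 88.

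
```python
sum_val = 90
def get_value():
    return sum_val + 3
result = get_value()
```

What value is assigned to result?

Step 1: sum_val = 90 is defined globally.
Step 2: get_value() looks up sum_val from global scope = 90, then computes 90 + 3 = 93.
Step 3: result = 93

The answer is 93.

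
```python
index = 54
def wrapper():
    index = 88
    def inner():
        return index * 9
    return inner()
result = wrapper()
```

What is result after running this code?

Step 1: wrapper() shadows global index with index = 88.
Step 2: inner() finds index = 88 in enclosing scope, computes 88 * 9 = 792.
Step 3: result = 792

The answer is 792.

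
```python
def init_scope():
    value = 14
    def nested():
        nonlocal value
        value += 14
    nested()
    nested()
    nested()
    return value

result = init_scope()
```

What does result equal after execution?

Step 1: value starts at 14.
Step 2: nested() is called 3 times, each adding 14.
Step 3: value = 14 + 14 * 3 = 56

The answer is 56.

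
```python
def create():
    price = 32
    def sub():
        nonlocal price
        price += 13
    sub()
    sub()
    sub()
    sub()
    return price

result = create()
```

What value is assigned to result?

Step 1: price starts at 32.
Step 2: sub() is called 4 times, each adding 13.
Step 3: price = 32 + 13 * 4 = 84

The answer is 84.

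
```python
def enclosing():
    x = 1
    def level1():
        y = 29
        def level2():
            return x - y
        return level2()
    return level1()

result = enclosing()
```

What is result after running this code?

Step 1: x = 1 in enclosing. y = 29 in level1.
Step 2: level2() reads x = 1 and y = 29 from enclosing scopes.
Step 3: result = 1 - 29 = -28

The answer is -28.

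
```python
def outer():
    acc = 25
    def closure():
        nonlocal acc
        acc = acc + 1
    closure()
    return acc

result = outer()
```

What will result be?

Step 1: outer() sets acc = 25.
Step 2: closure() uses nonlocal to modify acc in outer's scope: acc = 25 + 1 = 26.
Step 3: outer() returns the modified acc = 26

The answer is 26.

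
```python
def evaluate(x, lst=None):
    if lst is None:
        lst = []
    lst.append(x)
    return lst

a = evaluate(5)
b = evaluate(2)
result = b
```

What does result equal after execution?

Step 1: None default with guard creates a NEW list each call.
Step 2: a = [5] (fresh list). b = [2] (another fresh list).
Step 3: result = [2] (this is the fix for mutable default)

The answer is [2].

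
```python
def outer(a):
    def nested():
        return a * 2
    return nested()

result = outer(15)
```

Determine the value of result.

Step 1: outer(15) binds parameter a = 15.
Step 2: nested() accesses a = 15 from enclosing scope.
Step 3: result = 15 * 2 = 30

The answer is 30.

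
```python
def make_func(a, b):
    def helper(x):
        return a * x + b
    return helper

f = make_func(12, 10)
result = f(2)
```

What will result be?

Step 1: make_func(12, 10) captures a = 12, b = 10.
Step 2: f(2) computes 12 * 2 + 10 = 34.
Step 3: result = 34

The answer is 34.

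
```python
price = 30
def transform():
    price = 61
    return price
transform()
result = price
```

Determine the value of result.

Step 1: price = 30 globally.
Step 2: transform() creates a LOCAL price = 61 (no global keyword!).
Step 3: The global price is unchanged. result = 30

The answer is 30.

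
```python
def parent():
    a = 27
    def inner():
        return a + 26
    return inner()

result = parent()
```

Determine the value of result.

Step 1: parent() defines a = 27.
Step 2: inner() reads a = 27 from enclosing scope, returns 27 + 26 = 53.
Step 3: result = 53

The answer is 53.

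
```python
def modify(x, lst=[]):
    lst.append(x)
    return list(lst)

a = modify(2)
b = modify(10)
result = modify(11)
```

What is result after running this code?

Step 1: Default list is shared. list() creates copies for return values.
Step 2: Internal list grows: [2] -> [2, 10] -> [2, 10, 11].
Step 3: result = [2, 10, 11]

The answer is [2, 10, 11].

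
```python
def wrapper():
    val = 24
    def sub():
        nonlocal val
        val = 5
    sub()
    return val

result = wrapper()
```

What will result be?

Step 1: wrapper() sets val = 24.
Step 2: sub() uses nonlocal to reassign val = 5.
Step 3: result = 5

The answer is 5.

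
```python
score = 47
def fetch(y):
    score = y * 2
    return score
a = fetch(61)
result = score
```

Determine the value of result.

Step 1: Global score = 47.
Step 2: fetch(61) creates local score = 61 * 2 = 122.
Step 3: Global score unchanged because no global keyword. result = 47

The answer is 47.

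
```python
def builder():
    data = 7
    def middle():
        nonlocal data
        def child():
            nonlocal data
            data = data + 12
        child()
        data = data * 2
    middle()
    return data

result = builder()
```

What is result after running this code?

Step 1: data = 7.
Step 2: child() adds 12: data = 7 + 12 = 19.
Step 3: middle() doubles: data = 19 * 2 = 38.
Step 4: result = 38

The answer is 38.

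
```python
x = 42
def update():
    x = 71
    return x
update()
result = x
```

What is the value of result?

Step 1: x = 42 globally.
Step 2: update() creates a LOCAL x = 71 (no global keyword!).
Step 3: The global x is unchanged. result = 42

The answer is 42.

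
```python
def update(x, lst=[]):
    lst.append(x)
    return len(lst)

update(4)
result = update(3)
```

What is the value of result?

Step 1: Mutable default list persists between calls.
Step 2: First call: lst = [4], len = 1. Second call: lst = [4, 3], len = 2.
Step 3: result = 2

The answer is 2.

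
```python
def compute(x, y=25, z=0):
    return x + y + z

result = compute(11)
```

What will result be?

Step 1: compute(11) uses defaults y = 25, z = 0.
Step 2: Returns 11 + 25 + 0 = 36.
Step 3: result = 36

The answer is 36.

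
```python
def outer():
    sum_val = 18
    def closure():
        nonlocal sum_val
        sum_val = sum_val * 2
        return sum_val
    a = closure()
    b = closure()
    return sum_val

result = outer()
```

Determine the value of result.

Step 1: sum_val starts at 18.
Step 2: First closure(): sum_val = 18 * 2 = 36.
Step 3: Second closure(): sum_val = 36 * 2 = 72.
Step 4: result = 72

The answer is 72.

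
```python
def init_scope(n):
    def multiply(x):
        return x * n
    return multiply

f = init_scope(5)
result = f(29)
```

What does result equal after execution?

Step 1: init_scope(5) returns multiply closure with n = 5.
Step 2: f(29) computes 29 * 5 = 145.
Step 3: result = 145

The answer is 145.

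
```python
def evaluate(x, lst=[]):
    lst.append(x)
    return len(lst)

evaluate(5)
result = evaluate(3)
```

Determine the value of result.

Step 1: Mutable default list persists between calls.
Step 2: First call: lst = [5], len = 1. Second call: lst = [5, 3], len = 2.
Step 3: result = 2

The answer is 2.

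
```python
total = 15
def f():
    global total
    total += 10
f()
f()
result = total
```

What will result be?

Step 1: total = 15.
Step 2: First f(): total = 15 + 10 = 25.
Step 3: Second f(): total = 25 + 10 = 35. result = 35

The answer is 35.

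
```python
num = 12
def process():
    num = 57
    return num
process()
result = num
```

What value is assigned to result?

Step 1: num = 12 globally.
Step 2: process() creates a LOCAL num = 57 (no global keyword!).
Step 3: The global num is unchanged. result = 12

The answer is 12.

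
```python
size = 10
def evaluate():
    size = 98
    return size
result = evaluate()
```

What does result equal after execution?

Step 1: Global size = 10.
Step 2: evaluate() creates local size = 98, shadowing the global.
Step 3: Returns local size = 98. result = 98

The answer is 98.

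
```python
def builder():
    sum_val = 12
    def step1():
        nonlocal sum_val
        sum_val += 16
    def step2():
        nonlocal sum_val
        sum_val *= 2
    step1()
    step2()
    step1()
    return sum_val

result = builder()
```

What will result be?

Step 1: sum_val = 12.
Step 2: step1(): sum_val = 12 + 16 = 28.
Step 3: step2(): sum_val = 28 * 2 = 56.
Step 4: step1(): sum_val = 56 + 16 = 72. result = 72

The answer is 72.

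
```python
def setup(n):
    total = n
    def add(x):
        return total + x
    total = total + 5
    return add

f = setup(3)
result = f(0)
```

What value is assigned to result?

Step 1: setup(3) sets total = 3, then total = 3 + 5 = 8.
Step 2: Closures capture by reference, so add sees total = 8.
Step 3: f(0) returns 8 + 0 = 8

The answer is 8.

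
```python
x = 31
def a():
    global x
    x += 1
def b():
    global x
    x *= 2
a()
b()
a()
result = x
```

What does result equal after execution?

Step 1: x = 31.
Step 2: a(): x = 31 + 1 = 32.
Step 3: b(): x = 32 * 2 = 64.
Step 4: a(): x = 64 + 1 = 65

The answer is 65.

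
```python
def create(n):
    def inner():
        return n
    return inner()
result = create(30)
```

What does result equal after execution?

Step 1: create(30) binds parameter n = 30.
Step 2: inner() looks up n in enclosing scope and finds the parameter n = 30.
Step 3: result = 30

The answer is 30.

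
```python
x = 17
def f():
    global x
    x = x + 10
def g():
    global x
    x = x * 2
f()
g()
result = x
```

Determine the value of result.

Step 1: x = 17.
Step 2: f() adds 10: x = 17 + 10 = 27.
Step 3: g() doubles: x = 27 * 2 = 54.
Step 4: result = 54

The answer is 54.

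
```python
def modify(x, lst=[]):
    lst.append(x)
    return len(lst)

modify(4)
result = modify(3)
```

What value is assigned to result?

Step 1: Mutable default list persists between calls.
Step 2: First call: lst = [4], len = 1. Second call: lst = [4, 3], len = 2.
Step 3: result = 2

The answer is 2.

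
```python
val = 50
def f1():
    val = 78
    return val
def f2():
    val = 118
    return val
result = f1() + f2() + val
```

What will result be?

Step 1: Each function shadows global val with its own local.
Step 2: f1() returns 78, f2() returns 118.
Step 3: Global val = 50 is unchanged. result = 78 + 118 + 50 = 246

The answer is 246.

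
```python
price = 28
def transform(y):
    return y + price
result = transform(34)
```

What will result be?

Step 1: price = 28 is defined globally.
Step 2: transform(34) uses parameter y = 34 and looks up price from global scope = 28.
Step 3: result = 34 + 28 = 62

The answer is 62.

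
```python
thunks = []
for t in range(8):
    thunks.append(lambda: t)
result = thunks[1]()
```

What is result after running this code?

Step 1: The loop creates 8 lambdas, all referencing the same variable t.
Step 2: After the loop, t = 7 (final value).
Step 3: thunks[1]() looks up t at call time and finds 7. This is the late binding gotcha. result = 7

The answer is 7.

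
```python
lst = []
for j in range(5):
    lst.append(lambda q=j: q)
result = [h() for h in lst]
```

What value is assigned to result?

Step 1: Default arg q=j captures j at each iteration.
Step 2: Each lambda has its own default: 0, 1, ..., 4.
Step 3: result = [0, 1, 2, 3, 4]

The answer is [0, 1, 2, 3, 4].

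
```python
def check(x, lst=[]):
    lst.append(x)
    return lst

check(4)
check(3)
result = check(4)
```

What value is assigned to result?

Step 1: Mutable default argument gotcha! The list [] is created once.
Step 2: Each call appends to the SAME list: [4], [4, 3], [4, 3, 4].
Step 3: result = [4, 3, 4]

The answer is [4, 3, 4].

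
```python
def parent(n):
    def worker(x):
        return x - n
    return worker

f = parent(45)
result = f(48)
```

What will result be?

Step 1: parent(45) creates a closure capturing n = 45.
Step 2: f(48) computes 48 - 45 = 3.
Step 3: result = 3

The answer is 3.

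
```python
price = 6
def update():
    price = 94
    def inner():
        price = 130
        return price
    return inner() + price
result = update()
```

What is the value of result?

Step 1: update() has local price = 94. inner() has local price = 130.
Step 2: inner() returns its local price = 130.
Step 3: update() returns 130 + its own price (94) = 224

The answer is 224.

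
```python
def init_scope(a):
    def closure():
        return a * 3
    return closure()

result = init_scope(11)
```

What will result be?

Step 1: init_scope(11) binds parameter a = 11.
Step 2: closure() accesses a = 11 from enclosing scope.
Step 3: result = 11 * 3 = 33

The answer is 33.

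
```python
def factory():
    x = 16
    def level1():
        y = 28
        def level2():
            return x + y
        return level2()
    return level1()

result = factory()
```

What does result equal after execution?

Step 1: x = 16 in factory. y = 28 in level1.
Step 2: level2() reads x = 16 and y = 28 from enclosing scopes.
Step 3: result = 16 + 28 = 44

The answer is 44.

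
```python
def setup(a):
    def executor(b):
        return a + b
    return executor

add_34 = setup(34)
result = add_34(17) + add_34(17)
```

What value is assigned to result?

Step 1: add_34 captures a = 34.
Step 2: add_34(17) = 34 + 17 = 51, called twice.
Step 3: result = 51 + 51 = 102

The answer is 102.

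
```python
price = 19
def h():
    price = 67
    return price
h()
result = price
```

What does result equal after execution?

Step 1: Global price = 19.
Step 2: h() creates local price = 67 (shadow, not modification).
Step 3: After h() returns, global price is unchanged. result = 19

The answer is 19.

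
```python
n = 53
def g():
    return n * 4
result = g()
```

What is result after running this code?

Step 1: n = 53 is defined globally.
Step 2: g() looks up n from global scope = 53, then computes 53 * 4 = 212.
Step 3: result = 212

The answer is 212.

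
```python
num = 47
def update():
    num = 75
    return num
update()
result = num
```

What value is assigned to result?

Step 1: num = 47 globally.
Step 2: update() creates a LOCAL num = 75 (no global keyword!).
Step 3: The global num is unchanged. result = 47

The answer is 47.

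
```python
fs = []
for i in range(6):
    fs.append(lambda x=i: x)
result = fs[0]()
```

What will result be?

Step 1: Default argument x=i captures i's value at each iteration.
Step 2: fs[0] captured x = 0 when i was 0.
Step 3: result = 0

The answer is 0.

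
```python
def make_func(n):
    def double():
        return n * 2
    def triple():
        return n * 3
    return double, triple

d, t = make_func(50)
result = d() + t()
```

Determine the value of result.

Step 1: Both closures capture the same n = 50.
Step 2: d() = 50 * 2 = 100, t() = 50 * 3 = 150.
Step 3: result = 100 + 150 = 250

The answer is 250.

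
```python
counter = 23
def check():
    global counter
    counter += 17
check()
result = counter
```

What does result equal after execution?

Step 1: counter = 23 globally.
Step 2: check() modifies global counter: counter += 17 = 40.
Step 3: result = 40

The answer is 40.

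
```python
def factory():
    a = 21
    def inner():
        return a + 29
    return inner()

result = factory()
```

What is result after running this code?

Step 1: factory() defines a = 21.
Step 2: inner() reads a = 21 from enclosing scope, returns 21 + 29 = 50.
Step 3: result = 50

The answer is 50.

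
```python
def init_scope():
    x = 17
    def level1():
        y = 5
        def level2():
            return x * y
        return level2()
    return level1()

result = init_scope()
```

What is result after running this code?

Step 1: x = 17 in init_scope. y = 5 in level1.
Step 2: level2() reads x = 17 and y = 5 from enclosing scopes.
Step 3: result = 17 * 5 = 85

The answer is 85.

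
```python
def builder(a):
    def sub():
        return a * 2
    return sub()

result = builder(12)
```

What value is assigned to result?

Step 1: builder(12) binds parameter a = 12.
Step 2: sub() accesses a = 12 from enclosing scope.
Step 3: result = 12 * 2 = 24

The answer is 24.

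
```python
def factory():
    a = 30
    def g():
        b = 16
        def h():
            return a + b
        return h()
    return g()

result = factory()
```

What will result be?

Step 1: factory() defines a = 30. g() defines b = 16.
Step 2: h() accesses both from enclosing scopes: a = 30, b = 16.
Step 3: result = 30 + 16 = 46

The answer is 46.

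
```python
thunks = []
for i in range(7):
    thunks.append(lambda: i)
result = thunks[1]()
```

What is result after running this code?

Step 1: The loop creates 7 lambdas, all referencing the same variable i.
Step 2: After the loop, i = 6 (final value).
Step 3: thunks[1]() looks up i at call time and finds 6. This is the late binding gotcha. result = 6

The answer is 6.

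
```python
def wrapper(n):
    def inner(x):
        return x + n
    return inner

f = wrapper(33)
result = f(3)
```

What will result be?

Step 1: wrapper(33) creates a closure that captures n = 33.
Step 2: f(3) calls the closure with x = 3, returning 3 + 33 = 36.
Step 3: result = 36

The answer is 36.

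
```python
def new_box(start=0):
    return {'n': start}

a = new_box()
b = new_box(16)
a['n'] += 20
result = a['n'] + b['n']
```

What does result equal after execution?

Step 1: new_box() returns a new dict each call (immutable default 0).
Step 2: a = {'n': 0}, b = {'n': 16}.
Step 3: a['n'] += 20 = 20. result = 20 + 16 = 36

The answer is 36.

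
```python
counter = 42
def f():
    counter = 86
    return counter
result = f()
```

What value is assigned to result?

Step 1: Global counter = 42.
Step 2: f() creates local counter = 86, shadowing the global.
Step 3: Returns local counter = 86. result = 86

The answer is 86.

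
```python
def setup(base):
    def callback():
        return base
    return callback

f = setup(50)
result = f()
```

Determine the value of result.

Step 1: setup(50) creates closure capturing base = 50.
Step 2: f() returns the captured base = 50.
Step 3: result = 50

The answer is 50.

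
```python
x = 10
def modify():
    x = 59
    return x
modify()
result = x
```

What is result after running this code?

Step 1: Global x = 10.
Step 2: modify() creates local x = 59 (shadow, not modification).
Step 3: After modify() returns, global x is unchanged. result = 10

The answer is 10.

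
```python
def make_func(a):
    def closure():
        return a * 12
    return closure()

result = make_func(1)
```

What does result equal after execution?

Step 1: make_func(1) binds parameter a = 1.
Step 2: closure() accesses a = 1 from enclosing scope.
Step 3: result = 1 * 12 = 12

The answer is 12.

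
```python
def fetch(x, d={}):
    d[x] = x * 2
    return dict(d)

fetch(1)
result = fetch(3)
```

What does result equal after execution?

Step 1: Mutable default dict is shared across calls.
Step 2: First call adds 1: 2. Second call adds 3: 6.
Step 3: result = {1: 2, 3: 6}

The answer is {1: 2, 3: 6}.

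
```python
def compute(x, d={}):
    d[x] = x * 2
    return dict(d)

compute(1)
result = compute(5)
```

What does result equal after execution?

Step 1: Mutable default dict is shared across calls.
Step 2: First call adds 1: 2. Second call adds 5: 10.
Step 3: result = {1: 2, 5: 10}

The answer is {1: 2, 5: 10}.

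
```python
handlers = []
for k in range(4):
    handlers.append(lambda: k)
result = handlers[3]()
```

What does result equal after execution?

Step 1: The loop creates 4 lambdas, all referencing the same variable k.
Step 2: After the loop, k = 3 (final value).
Step 3: handlers[3]() looks up k at call time and finds 3. This is the late binding gotcha. result = 3

The answer is 3.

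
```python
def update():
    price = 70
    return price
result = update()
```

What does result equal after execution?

Step 1: update() defines price = 70 in its local scope.
Step 2: return price finds the local variable price = 70.
Step 3: result = 70

The answer is 70.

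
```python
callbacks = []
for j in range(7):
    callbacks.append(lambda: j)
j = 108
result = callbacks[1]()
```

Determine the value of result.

Step 1: Lambdas capture the variable j by reference, not by value.
Step 2: After the loop, j is reassigned to 108.
Step 3: callbacks[1]() looks up the current j = 108. result = 108

The answer is 108.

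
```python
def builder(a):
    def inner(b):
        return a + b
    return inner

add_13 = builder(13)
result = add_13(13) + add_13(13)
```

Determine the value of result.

Step 1: add_13 captures a = 13.
Step 2: add_13(13) = 13 + 13 = 26, called twice.
Step 3: result = 26 + 26 = 52

The answer is 52.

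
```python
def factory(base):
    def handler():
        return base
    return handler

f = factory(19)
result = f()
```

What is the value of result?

Step 1: factory(19) creates closure capturing base = 19.
Step 2: f() returns the captured base = 19.
Step 3: result = 19

The answer is 19.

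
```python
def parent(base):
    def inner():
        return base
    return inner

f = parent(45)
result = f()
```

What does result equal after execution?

Step 1: parent(45) creates closure capturing base = 45.
Step 2: f() returns the captured base = 45.
Step 3: result = 45

The answer is 45.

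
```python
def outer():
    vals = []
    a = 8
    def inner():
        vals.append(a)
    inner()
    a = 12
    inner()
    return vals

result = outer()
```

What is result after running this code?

Step 1: a = 8. inner() appends current a to vals.
Step 2: First inner(): appends 8. Then a = 12.
Step 3: Second inner(): appends 12 (closure sees updated a). result = [8, 12]

The answer is [8, 12].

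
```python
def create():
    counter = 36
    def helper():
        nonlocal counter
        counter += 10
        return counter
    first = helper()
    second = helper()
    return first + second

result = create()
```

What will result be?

Step 1: counter starts at 36.
Step 2: First call: counter = 36 + 10 = 46, returns 46.
Step 3: Second call: counter = 46 + 10 = 56, returns 56.
Step 4: result = 46 + 56 = 102

The answer is 102.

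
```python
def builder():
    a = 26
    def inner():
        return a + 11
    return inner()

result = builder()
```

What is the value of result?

Step 1: builder() defines a = 26.
Step 2: inner() reads a = 26 from enclosing scope, returns 26 + 11 = 37.
Step 3: result = 37

The answer is 37.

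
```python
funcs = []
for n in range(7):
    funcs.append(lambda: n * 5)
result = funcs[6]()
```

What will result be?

Step 1: All lambdas reference the same variable n (late binding).
Step 2: After the loop, n = 6. Every lambda returns n * 5.
Step 3: funcs[6]() = 6 * 5 = 30

The answer is 30.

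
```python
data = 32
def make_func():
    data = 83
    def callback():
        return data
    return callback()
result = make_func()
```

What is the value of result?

Step 1: data = 32 globally, but make_func() defines data = 83 locally.
Step 2: callback() looks up data. Not in local scope, so checks enclosing scope (make_func) and finds data = 83.
Step 3: result = 83

The answer is 83.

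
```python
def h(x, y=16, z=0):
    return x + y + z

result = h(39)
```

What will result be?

Step 1: h(39) uses defaults y = 16, z = 0.
Step 2: Returns 39 + 16 + 0 = 55.
Step 3: result = 55

The answer is 55.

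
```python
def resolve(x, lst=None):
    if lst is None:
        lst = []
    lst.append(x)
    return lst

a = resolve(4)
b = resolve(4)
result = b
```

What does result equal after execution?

Step 1: None default with guard creates a NEW list each call.
Step 2: a = [4] (fresh list). b = [4] (another fresh list).
Step 3: result = [4] (this is the fix for mutable default)

The answer is [4].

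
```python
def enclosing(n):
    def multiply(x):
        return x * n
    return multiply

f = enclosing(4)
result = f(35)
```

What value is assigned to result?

Step 1: enclosing(4) returns multiply closure with n = 4.
Step 2: f(35) computes 35 * 4 = 140.
Step 3: result = 140

The answer is 140.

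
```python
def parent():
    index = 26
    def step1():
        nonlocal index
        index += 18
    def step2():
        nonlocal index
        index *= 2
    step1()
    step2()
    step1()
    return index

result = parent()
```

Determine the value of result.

Step 1: index = 26.
Step 2: step1(): index = 26 + 18 = 44.
Step 3: step2(): index = 44 * 2 = 88.
Step 4: step1(): index = 88 + 18 = 106. result = 106

The answer is 106.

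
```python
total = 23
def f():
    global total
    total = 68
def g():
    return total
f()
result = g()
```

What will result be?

Step 1: total = 23.
Step 2: f() sets global total = 68.
Step 3: g() reads global total = 68. result = 68

The answer is 68.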